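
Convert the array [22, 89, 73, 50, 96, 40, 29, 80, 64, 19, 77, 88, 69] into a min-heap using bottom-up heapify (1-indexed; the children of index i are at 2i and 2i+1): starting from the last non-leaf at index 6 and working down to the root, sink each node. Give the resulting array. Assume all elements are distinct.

[19, 22, 29, 50, 77, 40, 73, 80, 64, 96, 89, 88, 69]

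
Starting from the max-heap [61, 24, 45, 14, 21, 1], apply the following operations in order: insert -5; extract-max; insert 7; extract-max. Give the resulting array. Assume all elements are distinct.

insert -5:
  append -5 at index 6 → [61, 24, 45, 14, 21, 1, -5] (no swap needed)
extract-max → returns 61:
  remove root 61; move last element -5 to root → [-5, 24, 45, 14, 21, 1]
  -5 vs larger child 45 at index 2, swap → [45, 24, -5, 14, 21, 1]
  -5 vs only child 1 at index 5, swap → [45, 24, 1, 14, 21, -5]
insert 7:
  append 7 at index 6 → [45, 24, 1, 14, 21, -5, 7]
  7 > parent 1 at index 2, swap → [45, 24, 7, 14, 21, -5, 1]
extract-max → returns 45:
  remove root 45; move last element 1 to root → [1, 24, 7, 14, 21, -5]
  1 vs larger child 24 at index 1, swap → [24, 1, 7, 14, 21, -5]
  1 vs larger child 21 at index 4, swap → [24, 21, 7, 14, 1, -5]

[24, 21, 7, 14, 1, -5]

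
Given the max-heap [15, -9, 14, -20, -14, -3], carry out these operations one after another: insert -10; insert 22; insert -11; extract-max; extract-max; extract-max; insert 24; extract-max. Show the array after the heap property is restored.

insert -10:
  append -10 at index 6 → [15, -9, 14, -20, -14, -3, -10] (no swap needed)
insert 22:
  append 22 at index 7 → [15, -9, 14, -20, -14, -3, -10, 22]
  22 > parent -20 at index 3, swap → [15, -9, 14, 22, -14, -3, -10, -20]
  22 > parent -9 at index 1, swap → [15, 22, 14, -9, -14, -3, -10, -20]
  22 > parent 15 at index 0, swap → [22, 15, 14, -9, -14, -3, -10, -20]
insert -11:
  append -11 at index 8 → [22, 15, 14, -9, -14, -3, -10, -20, -11] (no swap needed)
extract-max → returns 22:
  remove root 22; move last element -11 to root → [-11, 15, 14, -9, -14, -3, -10, -20]
  -11 vs larger child 15 at index 1, swap → [15, -11, 14, -9, -14, -3, -10, -20]
  -11 vs larger child -9 at index 3, swap → [15, -9, 14, -11, -14, -3, -10, -20]
extract-max → returns 15:
  remove root 15; move last element -20 to root → [-20, -9, 14, -11, -14, -3, -10]
  -20 vs larger child 14 at index 2, swap → [14, -9, -20, -11, -14, -3, -10]
  -20 vs larger child -3 at index 5, swap → [14, -9, -3, -11, -14, -20, -10]
extract-max → returns 14:
  remove root 14; move last element -10 to root → [-10, -9, -3, -11, -14, -20]
  -10 vs larger child -3 at index 2, swap → [-3, -9, -10, -11, -14, -20]
insert 24:
  append 24 at index 6 → [-3, -9, -10, -11, -14, -20, 24]
  24 > parent -10 at index 2, swap → [-3, -9, 24, -11, -14, -20, -10]
  24 > parent -3 at index 0, swap → [24, -9, -3, -11, -14, -20, -10]
extract-max → returns 24:
  remove root 24; move last element -10 to root → [-10, -9, -3, -11, -14, -20]
  -10 vs larger child -3 at index 2, swap → [-3, -9, -10, -11, -14, -20]

[-3, -9, -10, -11, -14, -20]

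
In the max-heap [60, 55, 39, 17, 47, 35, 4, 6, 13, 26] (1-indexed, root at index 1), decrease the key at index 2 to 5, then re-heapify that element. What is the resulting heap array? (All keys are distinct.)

[60, 47, 39, 17, 26, 35, 4, 6, 13, 5]

set index 2 from 55 to 5 → [60, 5, 39, 17, 47, 35, 4, 6, 13, 26]
5 vs larger child 47 at index 5, swap → [60, 47, 39, 17, 5, 35, 4, 6, 13, 26]
5 vs only child 26 at index 10, swap → [60, 47, 39, 17, 26, 35, 4, 6, 13, 5]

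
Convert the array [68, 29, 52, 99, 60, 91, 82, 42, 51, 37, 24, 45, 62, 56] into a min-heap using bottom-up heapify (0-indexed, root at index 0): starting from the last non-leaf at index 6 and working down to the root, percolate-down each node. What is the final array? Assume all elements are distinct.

[24, 29, 45, 42, 37, 52, 56, 99, 51, 68, 60, 91, 62, 82]

sift down from index 6:
  82 vs only child 56 at index 13, swap → [68, 29, 52, 99, 60, 91, 56, 42, 51, 37, 24, 45, 62, 82]
sift down from index 5:
  91 vs smaller child 45 at index 11, swap → [68, 29, 52, 99, 60, 45, 56, 42, 51, 37, 24, 91, 62, 82]
sift down from index 4:
  60 vs smaller child 24 at index 10, swap → [68, 29, 52, 99, 24, 45, 56, 42, 51, 37, 60, 91, 62, 82]
sift down from index 3:
  99 vs smaller child 42 at index 7, swap → [68, 29, 52, 42, 24, 45, 56, 99, 51, 37, 60, 91, 62, 82]
sift down from index 2:
  52 vs smaller child 45 at index 5, swap → [68, 29, 45, 42, 24, 52, 56, 99, 51, 37, 60, 91, 62, 82]
sift down from index 1:
  29 vs smaller child 24 at index 4, swap → [68, 24, 45, 42, 29, 52, 56, 99, 51, 37, 60, 91, 62, 82]
sift down from index 0:
  68 vs smaller child 24 at index 1, swap → [24, 68, 45, 42, 29, 52, 56, 99, 51, 37, 60, 91, 62, 82]
  68 vs smaller child 29 at index 4, swap → [24, 29, 45, 42, 68, 52, 56, 99, 51, 37, 60, 91, 62, 82]
  68 vs smaller child 37 at index 9, swap → [24, 29, 45, 42, 37, 52, 56, 99, 51, 68, 60, 91, 62, 82]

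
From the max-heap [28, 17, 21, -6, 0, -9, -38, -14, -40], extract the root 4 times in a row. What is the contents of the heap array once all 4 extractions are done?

[-6, -14, -9, -38, -40]

extract-max #1 returns 28:
  remove root 28; move last element -40 to root → [-40, 17, 21, -6, 0, -9, -38, -14]
  -40 vs larger child 21 at index 2, swap → [21, 17, -40, -6, 0, -9, -38, -14]
  -40 vs larger child -9 at index 5, swap → [21, 17, -9, -6, 0, -40, -38, -14]
extract-max #2 returns 21:
  remove root 21; move last element -14 to root → [-14, 17, -9, -6, 0, -40, -38]
  -14 vs larger child 17 at index 1, swap → [17, -14, -9, -6, 0, -40, -38]
  -14 vs larger child 0 at index 4, swap → [17, 0, -9, -6, -14, -40, -38]
extract-max #3 returns 17:
  remove root 17; move last element -38 to root → [-38, 0, -9, -6, -14, -40]
  -38 vs larger child 0 at index 1, swap → [0, -38, -9, -6, -14, -40]
  -38 vs larger child -6 at index 3, swap → [0, -6, -9, -38, -14, -40]
extract-max #4 returns 0:
  remove root 0; move last element -40 to root → [-40, -6, -9, -38, -14]
  -40 vs larger child -6 at index 1, swap → [-6, -40, -9, -38, -14]
  -40 vs larger child -14 at index 4, swap → [-6, -14, -9, -38, -40]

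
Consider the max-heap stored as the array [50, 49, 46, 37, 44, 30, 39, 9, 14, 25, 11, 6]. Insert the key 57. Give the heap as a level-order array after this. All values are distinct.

append 57 at index 12 → [50, 49, 46, 37, 44, 30, 39, 9, 14, 25, 11, 6, 57]
57 > parent 30 at index 5, swap → [50, 49, 46, 37, 44, 57, 39, 9, 14, 25, 11, 6, 30]
57 > parent 46 at index 2, swap → [50, 49, 57, 37, 44, 46, 39, 9, 14, 25, 11, 6, 30]
57 > parent 50 at index 0, swap → [57, 49, 50, 37, 44, 46, 39, 9, 14, 25, 11, 6, 30]

[57, 49, 50, 37, 44, 46, 39, 9, 14, 25, 11, 6, 30]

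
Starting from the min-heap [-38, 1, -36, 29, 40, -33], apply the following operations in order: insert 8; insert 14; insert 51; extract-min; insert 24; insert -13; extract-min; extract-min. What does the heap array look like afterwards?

[-13, 1, 8, 14, 24, 51, 40, 29]

insert 8:
  append 8 at index 6 → [-38, 1, -36, 29, 40, -33, 8] (no swap needed)
insert 14:
  append 14 at index 7 → [-38, 1, -36, 29, 40, -33, 8, 14]
  14 < parent 29 at index 3, swap → [-38, 1, -36, 14, 40, -33, 8, 29]
insert 51:
  append 51 at index 8 → [-38, 1, -36, 14, 40, -33, 8, 29, 51] (no swap needed)
extract-min → returns -38:
  remove root -38; move last element 51 to root → [51, 1, -36, 14, 40, -33, 8, 29]
  51 vs smaller child -36 at index 2, swap → [-36, 1, 51, 14, 40, -33, 8, 29]
  51 vs smaller child -33 at index 5, swap → [-36, 1, -33, 14, 40, 51, 8, 29]
insert 24:
  append 24 at index 8 → [-36, 1, -33, 14, 40, 51, 8, 29, 24] (no swap needed)
insert -13:
  append -13 at index 9 → [-36, 1, -33, 14, 40, 51, 8, 29, 24, -13]
  -13 < parent 40 at index 4, swap → [-36, 1, -33, 14, -13, 51, 8, 29, 24, 40]
  -13 < parent 1 at index 1, swap → [-36, -13, -33, 14, 1, 51, 8, 29, 24, 40]
extract-min → returns -36:
  remove root -36; move last element 40 to root → [40, -13, -33, 14, 1, 51, 8, 29, 24]
  40 vs smaller child -33 at index 2, swap → [-33, -13, 40, 14, 1, 51, 8, 29, 24]
  40 vs smaller child 8 at index 6, swap → [-33, -13, 8, 14, 1, 51, 40, 29, 24]
extract-min → returns -33:
  remove root -33; move last element 24 to root → [24, -13, 8, 14, 1, 51, 40, 29]
  24 vs smaller child -13 at index 1, swap → [-13, 24, 8, 14, 1, 51, 40, 29]
  24 vs smaller child 1 at index 4, swap → [-13, 1, 8, 14, 24, 51, 40, 29]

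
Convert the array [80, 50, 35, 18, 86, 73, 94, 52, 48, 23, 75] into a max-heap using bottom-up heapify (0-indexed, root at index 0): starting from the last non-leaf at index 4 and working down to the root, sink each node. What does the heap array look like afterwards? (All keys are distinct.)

[94, 86, 80, 52, 75, 73, 35, 18, 48, 23, 50]

sift down from index 4: already satisfies heap property
sift down from index 3:
  18 vs larger child 52 at index 7, swap → [80, 50, 35, 52, 86, 73, 94, 18, 48, 23, 75]
sift down from index 2:
  35 vs larger child 94 at index 6, swap → [80, 50, 94, 52, 86, 73, 35, 18, 48, 23, 75]
sift down from index 1:
  50 vs larger child 86 at index 4, swap → [80, 86, 94, 52, 50, 73, 35, 18, 48, 23, 75]
  50 vs larger child 75 at index 10, swap → [80, 86, 94, 52, 75, 73, 35, 18, 48, 23, 50]
sift down from index 0:
  80 vs larger child 94 at index 2, swap → [94, 86, 80, 52, 75, 73, 35, 18, 48, 23, 50]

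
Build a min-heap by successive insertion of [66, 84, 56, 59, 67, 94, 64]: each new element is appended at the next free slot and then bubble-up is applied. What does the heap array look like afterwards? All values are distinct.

Insert 66:
  append 66 at index 0 → [66] (no swap needed)
Insert 84:
  append 84 at index 1 → [66, 84] (no swap needed)
Insert 56:
  append 56 at index 2 → [66, 84, 56]
  56 < parent 66 at index 0, swap → [56, 84, 66]
Insert 59:
  append 59 at index 3 → [56, 84, 66, 59]
  59 < parent 84 at index 1, swap → [56, 59, 66, 84]
Insert 67:
  append 67 at index 4 → [56, 59, 66, 84, 67] (no swap needed)
Insert 94:
  append 94 at index 5 → [56, 59, 66, 84, 67, 94] (no swap needed)
Insert 64:
  append 64 at index 6 → [56, 59, 66, 84, 67, 94, 64]
  64 < parent 66 at index 2, swap → [56, 59, 64, 84, 67, 94, 66]

[56, 59, 64, 84, 67, 94, 66]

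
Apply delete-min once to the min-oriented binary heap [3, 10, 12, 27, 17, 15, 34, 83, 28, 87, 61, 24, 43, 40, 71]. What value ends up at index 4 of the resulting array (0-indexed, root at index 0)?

remove root 3; move last element 71 to root → [71, 10, 12, 27, 17, 15, 34, 83, 28, 87, 61, 24, 43, 40]
71 vs smaller child 10 at index 1, swap → [10, 71, 12, 27, 17, 15, 34, 83, 28, 87, 61, 24, 43, 40]
71 vs smaller child 17 at index 4, swap → [10, 17, 12, 27, 71, 15, 34, 83, 28, 87, 61, 24, 43, 40]
71 vs smaller child 61 at index 10, swap → [10, 17, 12, 27, 61, 15, 34, 83, 28, 87, 71, 24, 43, 40]
resulting array: [10, 17, 12, 27, 61, 15, 34, 83, 28, 87, 71, 24, 43, 40]

61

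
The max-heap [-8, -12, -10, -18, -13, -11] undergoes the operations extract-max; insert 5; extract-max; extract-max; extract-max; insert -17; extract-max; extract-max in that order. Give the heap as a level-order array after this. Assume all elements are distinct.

[-17, -18]

extract-max → returns -8:
  remove root -8; move last element -11 to root → [-11, -12, -10, -18, -13]
  -11 vs larger child -10 at index 2, swap → [-10, -12, -11, -18, -13]
insert 5:
  append 5 at index 5 → [-10, -12, -11, -18, -13, 5]
  5 > parent -11 at index 2, swap → [-10, -12, 5, -18, -13, -11]
  5 > parent -10 at index 0, swap → [5, -12, -10, -18, -13, -11]
extract-max → returns 5:
  remove root 5; move last element -11 to root → [-11, -12, -10, -18, -13]
  -11 vs larger child -10 at index 2, swap → [-10, -12, -11, -18, -13]
extract-max → returns -10:
  remove root -10; move last element -13 to root → [-13, -12, -11, -18]
  -13 vs larger child -11 at index 2, swap → [-11, -12, -13, -18]
extract-max → returns -11:
  remove root -11; move last element -18 to root → [-18, -12, -13]
  -18 vs larger child -12 at index 1, swap → [-12, -18, -13]
insert -17:
  append -17 at index 3 → [-12, -18, -13, -17]
  -17 > parent -18 at index 1, swap → [-12, -17, -13, -18]
extract-max → returns -12:
  remove root -12; move last element -18 to root → [-18, -17, -13]
  -18 vs larger child -13 at index 2, swap → [-13, -17, -18]
extract-max → returns -13:
  remove root -13; move last element -18 to root → [-18, -17]
  -18 vs only child -17 at index 1, swap → [-17, -18]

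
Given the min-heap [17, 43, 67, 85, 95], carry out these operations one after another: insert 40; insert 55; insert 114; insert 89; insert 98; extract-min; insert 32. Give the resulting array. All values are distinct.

insert 40:
  append 40 at index 5 → [17, 43, 67, 85, 95, 40]
  40 < parent 67 at index 2, swap → [17, 43, 40, 85, 95, 67]
insert 55:
  append 55 at index 6 → [17, 43, 40, 85, 95, 67, 55] (no swap needed)
insert 114:
  append 114 at index 7 → [17, 43, 40, 85, 95, 67, 55, 114] (no swap needed)
insert 89:
  append 89 at index 8 → [17, 43, 40, 85, 95, 67, 55, 114, 89] (no swap needed)
insert 98:
  append 98 at index 9 → [17, 43, 40, 85, 95, 67, 55, 114, 89, 98] (no swap needed)
extract-min → returns 17:
  remove root 17; move last element 98 to root → [98, 43, 40, 85, 95, 67, 55, 114, 89]
  98 vs smaller child 40 at index 2, swap → [40, 43, 98, 85, 95, 67, 55, 114, 89]
  98 vs smaller child 55 at index 6, swap → [40, 43, 55, 85, 95, 67, 98, 114, 89]
insert 32:
  append 32 at index 9 → [40, 43, 55, 85, 95, 67, 98, 114, 89, 32]
  32 < parent 95 at index 4, swap → [40, 43, 55, 85, 32, 67, 98, 114, 89, 95]
  32 < parent 43 at index 1, swap → [40, 32, 55, 85, 43, 67, 98, 114, 89, 95]
  32 < parent 40 at index 0, swap → [32, 40, 55, 85, 43, 67, 98, 114, 89, 95]

[32, 40, 55, 85, 43, 67, 98, 114, 89, 95]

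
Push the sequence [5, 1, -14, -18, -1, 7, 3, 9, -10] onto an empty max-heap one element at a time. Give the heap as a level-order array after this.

[9, 7, 5, 1, -1, -14, 3, -18, -10]

Insert 5:
  append 5 at index 0 → [5] (no swap needed)
Insert 1:
  append 1 at index 1 → [5, 1] (no swap needed)
Insert -14:
  append -14 at index 2 → [5, 1, -14] (no swap needed)
Insert -18:
  append -18 at index 3 → [5, 1, -14, -18] (no swap needed)
Insert -1:
  append -1 at index 4 → [5, 1, -14, -18, -1] (no swap needed)
Insert 7:
  append 7 at index 5 → [5, 1, -14, -18, -1, 7]
  7 > parent -14 at index 2, swap → [5, 1, 7, -18, -1, -14]
  7 > parent 5 at index 0, swap → [7, 1, 5, -18, -1, -14]
Insert 3:
  append 3 at index 6 → [7, 1, 5, -18, -1, -14, 3] (no swap needed)
Insert 9:
  append 9 at index 7 → [7, 1, 5, -18, -1, -14, 3, 9]
  9 > parent -18 at index 3, swap → [7, 1, 5, 9, -1, -14, 3, -18]
  9 > parent 1 at index 1, swap → [7, 9, 5, 1, -1, -14, 3, -18]
  9 > parent 7 at index 0, swap → [9, 7, 5, 1, -1, -14, 3, -18]
Insert -10:
  append -10 at index 8 → [9, 7, 5, 1, -1, -14, 3, -18, -10] (no swap needed)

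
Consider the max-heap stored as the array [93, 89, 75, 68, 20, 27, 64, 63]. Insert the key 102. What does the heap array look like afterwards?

[102, 93, 75, 89, 20, 27, 64, 63, 68]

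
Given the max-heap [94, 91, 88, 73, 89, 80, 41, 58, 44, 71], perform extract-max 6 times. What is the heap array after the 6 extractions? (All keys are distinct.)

extract-max #1 returns 94:
  remove root 94; move last element 71 to root → [71, 91, 88, 73, 89, 80, 41, 58, 44]
  71 vs larger child 91 at index 1, swap → [91, 71, 88, 73, 89, 80, 41, 58, 44]
  71 vs larger child 89 at index 4, swap → [91, 89, 88, 73, 71, 80, 41, 58, 44]
extract-max #2 returns 91:
  remove root 91; move last element 44 to root → [44, 89, 88, 73, 71, 80, 41, 58]
  44 vs larger child 89 at index 1, swap → [89, 44, 88, 73, 71, 80, 41, 58]
  44 vs larger child 73 at index 3, swap → [89, 73, 88, 44, 71, 80, 41, 58]
  44 vs only child 58 at index 7, swap → [89, 73, 88, 58, 71, 80, 41, 44]
extract-max #3 returns 89:
  remove root 89; move last element 44 to root → [44, 73, 88, 58, 71, 80, 41]
  44 vs larger child 88 at index 2, swap → [88, 73, 44, 58, 71, 80, 41]
  44 vs larger child 80 at index 5, swap → [88, 73, 80, 58, 71, 44, 41]
extract-max #4 returns 88:
  remove root 88; move last element 41 to root → [41, 73, 80, 58, 71, 44]
  41 vs larger child 80 at index 2, swap → [80, 73, 41, 58, 71, 44]
  41 vs only child 44 at index 5, swap → [80, 73, 44, 58, 71, 41]
extract-max #5 returns 80:
  remove root 80; move last element 41 to root → [41, 73, 44, 58, 71]
  41 vs larger child 73 at index 1, swap → [73, 41, 44, 58, 71]
  41 vs larger child 71 at index 4, swap → [73, 71, 44, 58, 41]
extract-max #6 returns 73:
  remove root 73; move last element 41 to root → [41, 71, 44, 58]
  41 vs larger child 71 at index 1, swap → [71, 41, 44, 58]
  41 vs only child 58 at index 3, swap → [71, 58, 44, 41]

[71, 58, 44, 41]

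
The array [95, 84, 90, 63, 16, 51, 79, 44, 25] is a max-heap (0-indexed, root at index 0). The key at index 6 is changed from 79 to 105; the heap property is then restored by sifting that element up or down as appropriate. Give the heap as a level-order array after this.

set index 6 from 79 to 105 → [95, 84, 90, 63, 16, 51, 105, 44, 25]
105 > parent 90 at index 2, swap → [95, 84, 105, 63, 16, 51, 90, 44, 25]
105 > parent 95 at index 0, swap → [105, 84, 95, 63, 16, 51, 90, 44, 25]

[105, 84, 95, 63, 16, 51, 90, 44, 25]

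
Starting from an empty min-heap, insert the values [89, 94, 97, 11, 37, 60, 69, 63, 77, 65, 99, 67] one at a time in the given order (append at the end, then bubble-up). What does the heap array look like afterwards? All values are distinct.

[11, 37, 60, 63, 65, 67, 69, 94, 77, 89, 99, 97]

Insert 89:
  append 89 at index 0 → [89] (no swap needed)
Insert 94:
  append 94 at index 1 → [89, 94] (no swap needed)
Insert 97:
  append 97 at index 2 → [89, 94, 97] (no swap needed)
Insert 11:
  append 11 at index 3 → [89, 94, 97, 11]
  11 < parent 94 at index 1, swap → [89, 11, 97, 94]
  11 < parent 89 at index 0, swap → [11, 89, 97, 94]
Insert 37:
  append 37 at index 4 → [11, 89, 97, 94, 37]
  37 < parent 89 at index 1, swap → [11, 37, 97, 94, 89]
Insert 60:
  append 60 at index 5 → [11, 37, 97, 94, 89, 60]
  60 < parent 97 at index 2, swap → [11, 37, 60, 94, 89, 97]
Insert 69:
  append 69 at index 6 → [11, 37, 60, 94, 89, 97, 69] (no swap needed)
Insert 63:
  append 63 at index 7 → [11, 37, 60, 94, 89, 97, 69, 63]
  63 < parent 94 at index 3, swap → [11, 37, 60, 63, 89, 97, 69, 94]
Insert 77:
  append 77 at index 8 → [11, 37, 60, 63, 89, 97, 69, 94, 77] (no swap needed)
Insert 65:
  append 65 at index 9 → [11, 37, 60, 63, 89, 97, 69, 94, 77, 65]
  65 < parent 89 at index 4, swap → [11, 37, 60, 63, 65, 97, 69, 94, 77, 89]
Insert 99:
  append 99 at index 10 → [11, 37, 60, 63, 65, 97, 69, 94, 77, 89, 99] (no swap needed)
Insert 67:
  append 67 at index 11 → [11, 37, 60, 63, 65, 97, 69, 94, 77, 89, 99, 67]
  67 < parent 97 at index 5, swap → [11, 37, 60, 63, 65, 67, 69, 94, 77, 89, 99, 97]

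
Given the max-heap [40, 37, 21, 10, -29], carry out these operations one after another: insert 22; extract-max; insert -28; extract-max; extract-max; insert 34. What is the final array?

[34, 21, -28, -29, 10]

insert 22:
  append 22 at index 5 → [40, 37, 21, 10, -29, 22]
  22 > parent 21 at index 2, swap → [40, 37, 22, 10, -29, 21]
extract-max → returns 40:
  remove root 40; move last element 21 to root → [21, 37, 22, 10, -29]
  21 vs larger child 37 at index 1, swap → [37, 21, 22, 10, -29]
insert -28:
  append -28 at index 5 → [37, 21, 22, 10, -29, -28] (no swap needed)
extract-max → returns 37:
  remove root 37; move last element -28 to root → [-28, 21, 22, 10, -29]
  -28 vs larger child 22 at index 2, swap → [22, 21, -28, 10, -29]
extract-max → returns 22:
  remove root 22; move last element -29 to root → [-29, 21, -28, 10]
  -29 vs larger child 21 at index 1, swap → [21, -29, -28, 10]
  -29 vs only child 10 at index 3, swap → [21, 10, -28, -29]
insert 34:
  append 34 at index 4 → [21, 10, -28, -29, 34]
  34 > parent 10 at index 1, swap → [21, 34, -28, -29, 10]
  34 > parent 21 at index 0, swap → [34, 21, -28, -29, 10]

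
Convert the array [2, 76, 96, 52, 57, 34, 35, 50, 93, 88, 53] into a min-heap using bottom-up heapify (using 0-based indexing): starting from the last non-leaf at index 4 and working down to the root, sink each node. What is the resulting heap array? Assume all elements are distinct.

[2, 50, 34, 52, 53, 96, 35, 76, 93, 88, 57]

sift down from index 4:
  57 vs smaller child 53 at index 10, swap → [2, 76, 96, 52, 53, 34, 35, 50, 93, 88, 57]
sift down from index 3:
  52 vs smaller child 50 at index 7, swap → [2, 76, 96, 50, 53, 34, 35, 52, 93, 88, 57]
sift down from index 2:
  96 vs smaller child 34 at index 5, swap → [2, 76, 34, 50, 53, 96, 35, 52, 93, 88, 57]
sift down from index 1:
  76 vs smaller child 50 at index 3, swap → [2, 50, 34, 76, 53, 96, 35, 52, 93, 88, 57]
  76 vs smaller child 52 at index 7, swap → [2, 50, 34, 52, 53, 96, 35, 76, 93, 88, 57]
sift down from index 0: already satisfies heap property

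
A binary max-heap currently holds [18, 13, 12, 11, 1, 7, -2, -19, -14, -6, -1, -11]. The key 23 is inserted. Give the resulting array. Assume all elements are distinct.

[23, 13, 18, 11, 1, 12, -2, -19, -14, -6, -1, -11, 7]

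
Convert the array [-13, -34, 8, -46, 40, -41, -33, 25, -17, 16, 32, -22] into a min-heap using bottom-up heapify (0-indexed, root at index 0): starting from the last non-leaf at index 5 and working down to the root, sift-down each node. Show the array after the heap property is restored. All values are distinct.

sift down from index 5: already satisfies heap property
sift down from index 4:
  40 vs smaller child 16 at index 9, swap → [-13, -34, 8, -46, 16, -41, -33, 25, -17, 40, 32, -22]
sift down from index 3: already satisfies heap property
sift down from index 2:
  8 vs smaller child -41 at index 5, swap → [-13, -34, -41, -46, 16, 8, -33, 25, -17, 40, 32, -22]
  8 vs only child -22 at index 11, swap → [-13, -34, -41, -46, 16, -22, -33, 25, -17, 40, 32, 8]
sift down from index 1:
  -34 vs smaller child -46 at index 3, swap → [-13, -46, -41, -34, 16, -22, -33, 25, -17, 40, 32, 8]
sift down from index 0:
  -13 vs smaller child -46 at index 1, swap → [-46, -13, -41, -34, 16, -22, -33, 25, -17, 40, 32, 8]
  -13 vs smaller child -34 at index 3, swap → [-46, -34, -41, -13, 16, -22, -33, 25, -17, 40, 32, 8]
  -13 vs smaller child -17 at index 8, swap → [-46, -34, -41, -17, 16, -22, -33, 25, -13, 40, 32, 8]

[-46, -34, -41, -17, 16, -22, -33, 25, -13, 40, 32, 8]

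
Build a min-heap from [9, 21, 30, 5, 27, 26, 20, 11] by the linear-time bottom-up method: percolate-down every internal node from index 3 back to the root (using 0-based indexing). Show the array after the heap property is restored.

[5, 9, 20, 11, 27, 26, 30, 21]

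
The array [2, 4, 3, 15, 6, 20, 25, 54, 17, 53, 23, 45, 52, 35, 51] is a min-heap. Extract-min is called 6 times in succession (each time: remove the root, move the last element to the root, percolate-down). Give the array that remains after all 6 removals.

[20, 23, 25, 51, 35, 45, 53, 54, 52]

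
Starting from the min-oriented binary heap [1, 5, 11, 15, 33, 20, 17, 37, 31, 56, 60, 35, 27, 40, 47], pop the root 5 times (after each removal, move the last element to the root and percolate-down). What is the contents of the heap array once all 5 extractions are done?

extract-min #1 returns 1:
  remove root 1; move last element 47 to root → [47, 5, 11, 15, 33, 20, 17, 37, 31, 56, 60, 35, 27, 40]
  47 vs smaller child 5 at index 1, swap → [5, 47, 11, 15, 33, 20, 17, 37, 31, 56, 60, 35, 27, 40]
  47 vs smaller child 15 at index 3, swap → [5, 15, 11, 47, 33, 20, 17, 37, 31, 56, 60, 35, 27, 40]
  47 vs smaller child 31 at index 8, swap → [5, 15, 11, 31, 33, 20, 17, 37, 47, 56, 60, 35, 27, 40]
extract-min #2 returns 5:
  remove root 5; move last element 40 to root → [40, 15, 11, 31, 33, 20, 17, 37, 47, 56, 60, 35, 27]
  40 vs smaller child 11 at index 2, swap → [11, 15, 40, 31, 33, 20, 17, 37, 47, 56, 60, 35, 27]
  40 vs smaller child 17 at index 6, swap → [11, 15, 17, 31, 33, 20, 40, 37, 47, 56, 60, 35, 27]
extract-min #3 returns 11:
  remove root 11; move last element 27 to root → [27, 15, 17, 31, 33, 20, 40, 37, 47, 56, 60, 35]
  27 vs smaller child 15 at index 1, swap → [15, 27, 17, 31, 33, 20, 40, 37, 47, 56, 60, 35]
extract-min #4 returns 15:
  remove root 15; move last element 35 to root → [35, 27, 17, 31, 33, 20, 40, 37, 47, 56, 60]
  35 vs smaller child 17 at index 2, swap → [17, 27, 35, 31, 33, 20, 40, 37, 47, 56, 60]
  35 vs smaller child 20 at index 5, swap → [17, 27, 20, 31, 33, 35, 40, 37, 47, 56, 60]
extract-min #5 returns 17:
  remove root 17; move last element 60 to root → [60, 27, 20, 31, 33, 35, 40, 37, 47, 56]
  60 vs smaller child 20 at index 2, swap → [20, 27, 60, 31, 33, 35, 40, 37, 47, 56]
  60 vs smaller child 35 at index 5, swap → [20, 27, 35, 31, 33, 60, 40, 37, 47, 56]

[20, 27, 35, 31, 33, 60, 40, 37, 47, 56]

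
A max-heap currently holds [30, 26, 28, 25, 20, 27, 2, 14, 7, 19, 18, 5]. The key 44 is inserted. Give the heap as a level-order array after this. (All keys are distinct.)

[44, 26, 30, 25, 20, 28, 2, 14, 7, 19, 18, 5, 27]

append 44 at index 12 → [30, 26, 28, 25, 20, 27, 2, 14, 7, 19, 18, 5, 44]
44 > parent 27 at index 5, swap → [30, 26, 28, 25, 20, 44, 2, 14, 7, 19, 18, 5, 27]
44 > parent 28 at index 2, swap → [30, 26, 44, 25, 20, 28, 2, 14, 7, 19, 18, 5, 27]
44 > parent 30 at index 0, swap → [44, 26, 30, 25, 20, 28, 2, 14, 7, 19, 18, 5, 27]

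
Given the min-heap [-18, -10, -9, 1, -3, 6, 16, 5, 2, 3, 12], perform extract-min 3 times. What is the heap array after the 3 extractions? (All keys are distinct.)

extract-min #1 returns -18:
  remove root -18; move last element 12 to root → [12, -10, -9, 1, -3, 6, 16, 5, 2, 3]
  12 vs smaller child -10 at index 1, swap → [-10, 12, -9, 1, -3, 6, 16, 5, 2, 3]
  12 vs smaller child -3 at index 4, swap → [-10, -3, -9, 1, 12, 6, 16, 5, 2, 3]
  12 vs only child 3 at index 9, swap → [-10, -3, -9, 1, 3, 6, 16, 5, 2, 12]
extract-min #2 returns -10:
  remove root -10; move last element 12 to root → [12, -3, -9, 1, 3, 6, 16, 5, 2]
  12 vs smaller child -9 at index 2, swap → [-9, -3, 12, 1, 3, 6, 16, 5, 2]
  12 vs smaller child 6 at index 5, swap → [-9, -3, 6, 1, 3, 12, 16, 5, 2]
extract-min #3 returns -9:
  remove root -9; move last element 2 to root → [2, -3, 6, 1, 3, 12, 16, 5]
  2 vs smaller child -3 at index 1, swap → [-3, 2, 6, 1, 3, 12, 16, 5]
  2 vs smaller child 1 at index 3, swap → [-3, 1, 6, 2, 3, 12, 16, 5]

[-3, 1, 6, 2, 3, 12, 16, 5]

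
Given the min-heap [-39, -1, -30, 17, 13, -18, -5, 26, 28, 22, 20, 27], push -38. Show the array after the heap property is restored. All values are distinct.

[-39, -1, -38, 17, 13, -30, -5, 26, 28, 22, 20, 27, -18]

append -38 at index 12 → [-39, -1, -30, 17, 13, -18, -5, 26, 28, 22, 20, 27, -38]
-38 < parent -18 at index 5, swap → [-39, -1, -30, 17, 13, -38, -5, 26, 28, 22, 20, 27, -18]
-38 < parent -30 at index 2, swap → [-39, -1, -38, 17, 13, -30, -5, 26, 28, 22, 20, 27, -18]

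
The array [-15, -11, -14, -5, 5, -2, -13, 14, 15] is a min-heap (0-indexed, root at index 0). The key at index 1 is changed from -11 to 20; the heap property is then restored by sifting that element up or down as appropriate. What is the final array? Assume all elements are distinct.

[-15, -5, -14, 14, 5, -2, -13, 20, 15]

set index 1 from -11 to 20 → [-15, 20, -14, -5, 5, -2, -13, 14, 15]
20 vs smaller child -5 at index 3, swap → [-15, -5, -14, 20, 5, -2, -13, 14, 15]
20 vs smaller child 14 at index 7, swap → [-15, -5, -14, 14, 5, -2, -13, 20, 15]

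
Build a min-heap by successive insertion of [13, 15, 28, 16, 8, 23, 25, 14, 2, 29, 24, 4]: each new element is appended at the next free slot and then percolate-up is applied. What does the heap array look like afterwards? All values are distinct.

Insert 13:
  append 13 at index 0 → [13] (no swap needed)
Insert 15:
  append 15 at index 1 → [13, 15] (no swap needed)
Insert 28:
  append 28 at index 2 → [13, 15, 28] (no swap needed)
Insert 16:
  append 16 at index 3 → [13, 15, 28, 16] (no swap needed)
Insert 8:
  append 8 at index 4 → [13, 15, 28, 16, 8]
  8 < parent 15 at index 1, swap → [13, 8, 28, 16, 15]
  8 < parent 13 at index 0, swap → [8, 13, 28, 16, 15]
Insert 23:
  append 23 at index 5 → [8, 13, 28, 16, 15, 23]
  23 < parent 28 at index 2, swap → [8, 13, 23, 16, 15, 28]
Insert 25:
  append 25 at index 6 → [8, 13, 23, 16, 15, 28, 25] (no swap needed)
Insert 14:
  append 14 at index 7 → [8, 13, 23, 16, 15, 28, 25, 14]
  14 < parent 16 at index 3, swap → [8, 13, 23, 14, 15, 28, 25, 16]
Insert 2:
  append 2 at index 8 → [8, 13, 23, 14, 15, 28, 25, 16, 2]
  2 < parent 14 at index 3, swap → [8, 13, 23, 2, 15, 28, 25, 16, 14]
  2 < parent 13 at index 1, swap → [8, 2, 23, 13, 15, 28, 25, 16, 14]
  2 < parent 8 at index 0, swap → [2, 8, 23, 13, 15, 28, 25, 16, 14]
Insert 29:
  append 29 at index 9 → [2, 8, 23, 13, 15, 28, 25, 16, 14, 29] (no swap needed)
Insert 24:
  append 24 at index 10 → [2, 8, 23, 13, 15, 28, 25, 16, 14, 29, 24] (no swap needed)
Insert 4:
  append 4 at index 11 → [2, 8, 23, 13, 15, 28, 25, 16, 14, 29, 24, 4]
  4 < parent 28 at index 5, swap → [2, 8, 23, 13, 15, 4, 25, 16, 14, 29, 24, 28]
  4 < parent 23 at index 2, swap → [2, 8, 4, 13, 15, 23, 25, 16, 14, 29, 24, 28]

[2, 8, 4, 13, 15, 23, 25, 16, 14, 29, 24, 28]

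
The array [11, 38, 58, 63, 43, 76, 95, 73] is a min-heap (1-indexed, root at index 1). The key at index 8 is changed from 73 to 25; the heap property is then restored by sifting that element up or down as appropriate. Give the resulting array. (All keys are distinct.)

[11, 25, 58, 38, 43, 76, 95, 63]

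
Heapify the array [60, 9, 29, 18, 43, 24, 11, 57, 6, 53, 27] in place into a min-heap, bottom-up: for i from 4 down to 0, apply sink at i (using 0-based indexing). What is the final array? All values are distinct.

[6, 9, 11, 18, 27, 24, 29, 57, 60, 53, 43]

sift down from index 4:
  43 vs smaller child 27 at index 10, swap → [60, 9, 29, 18, 27, 24, 11, 57, 6, 53, 43]
sift down from index 3:
  18 vs smaller child 6 at index 8, swap → [60, 9, 29, 6, 27, 24, 11, 57, 18, 53, 43]
sift down from index 2:
  29 vs smaller child 11 at index 6, swap → [60, 9, 11, 6, 27, 24, 29, 57, 18, 53, 43]
sift down from index 1:
  9 vs smaller child 6 at index 3, swap → [60, 6, 11, 9, 27, 24, 29, 57, 18, 53, 43]
sift down from index 0:
  60 vs smaller child 6 at index 1, swap → [6, 60, 11, 9, 27, 24, 29, 57, 18, 53, 43]
  60 vs smaller child 9 at index 3, swap → [6, 9, 11, 60, 27, 24, 29, 57, 18, 53, 43]
  60 vs smaller child 18 at index 8, swap → [6, 9, 11, 18, 27, 24, 29, 57, 60, 53, 43]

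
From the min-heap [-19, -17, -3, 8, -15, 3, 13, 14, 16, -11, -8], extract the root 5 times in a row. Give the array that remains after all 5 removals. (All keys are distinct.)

[-3, 8, 3, 14, 16, 13]

extract-min #1 returns -19:
  remove root -19; move last element -8 to root → [-8, -17, -3, 8, -15, 3, 13, 14, 16, -11]
  -8 vs smaller child -17 at index 1, swap → [-17, -8, -3, 8, -15, 3, 13, 14, 16, -11]
  -8 vs smaller child -15 at index 4, swap → [-17, -15, -3, 8, -8, 3, 13, 14, 16, -11]
  -8 vs only child -11 at index 9, swap → [-17, -15, -3, 8, -11, 3, 13, 14, 16, -8]
extract-min #2 returns -17:
  remove root -17; move last element -8 to root → [-8, -15, -3, 8, -11, 3, 13, 14, 16]
  -8 vs smaller child -15 at index 1, swap → [-15, -8, -3, 8, -11, 3, 13, 14, 16]
  -8 vs smaller child -11 at index 4, swap → [-15, -11, -3, 8, -8, 3, 13, 14, 16]
extract-min #3 returns -15:
  remove root -15; move last element 16 to root → [16, -11, -3, 8, -8, 3, 13, 14]
  16 vs smaller child -11 at index 1, swap → [-11, 16, -3, 8, -8, 3, 13, 14]
  16 vs smaller child -8 at index 4, swap → [-11, -8, -3, 8, 16, 3, 13, 14]
extract-min #4 returns -11:
  remove root -11; move last element 14 to root → [14, -8, -3, 8, 16, 3, 13]
  14 vs smaller child -8 at index 1, swap → [-8, 14, -3, 8, 16, 3, 13]
  14 vs smaller child 8 at index 3, swap → [-8, 8, -3, 14, 16, 3, 13]
extract-min #5 returns -8:
  remove root -8; move last element 13 to root → [13, 8, -3, 14, 16, 3]
  13 vs smaller child -3 at index 2, swap → [-3, 8, 13, 14, 16, 3]
  13 vs only child 3 at index 5, swap → [-3, 8, 3, 14, 16, 13]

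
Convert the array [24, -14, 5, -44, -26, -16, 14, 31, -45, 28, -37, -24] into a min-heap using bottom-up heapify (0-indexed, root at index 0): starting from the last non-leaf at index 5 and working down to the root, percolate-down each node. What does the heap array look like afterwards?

sift down from index 5:
  -16 vs only child -24 at index 11, swap → [24, -14, 5, -44, -26, -24, 14, 31, -45, 28, -37, -16]
sift down from index 4:
  -26 vs smaller child -37 at index 10, swap → [24, -14, 5, -44, -37, -24, 14, 31, -45, 28, -26, -16]
sift down from index 3:
  -44 vs smaller child -45 at index 8, swap → [24, -14, 5, -45, -37, -24, 14, 31, -44, 28, -26, -16]
sift down from index 2:
  5 vs smaller child -24 at index 5, swap → [24, -14, -24, -45, -37, 5, 14, 31, -44, 28, -26, -16]
  5 vs only child -16 at index 11, swap → [24, -14, -24, -45, -37, -16, 14, 31, -44, 28, -26, 5]
sift down from index 1:
  -14 vs smaller child -45 at index 3, swap → [24, -45, -24, -14, -37, -16, 14, 31, -44, 28, -26, 5]
  -14 vs smaller child -44 at index 8, swap → [24, -45, -24, -44, -37, -16, 14, 31, -14, 28, -26, 5]
sift down from index 0:
  24 vs smaller child -45 at index 1, swap → [-45, 24, -24, -44, -37, -16, 14, 31, -14, 28, -26, 5]
  24 vs smaller child -44 at index 3, swap → [-45, -44, -24, 24, -37, -16, 14, 31, -14, 28, -26, 5]
  24 vs smaller child -14 at index 8, swap → [-45, -44, -24, -14, -37, -16, 14, 31, 24, 28, -26, 5]

[-45, -44, -24, -14, -37, -16, 14, 31, 24, 28, -26, 5]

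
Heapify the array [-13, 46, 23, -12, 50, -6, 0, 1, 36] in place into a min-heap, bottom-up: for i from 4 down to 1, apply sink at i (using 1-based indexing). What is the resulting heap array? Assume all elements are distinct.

[-13, -12, -6, 1, 50, 23, 0, 46, 36]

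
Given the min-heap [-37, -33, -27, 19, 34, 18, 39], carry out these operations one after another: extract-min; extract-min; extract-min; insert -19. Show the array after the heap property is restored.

[-19, 18, 34, 39, 19]

extract-min → returns -37:
  remove root -37; move last element 39 to root → [39, -33, -27, 19, 34, 18]
  39 vs smaller child -33 at index 1, swap → [-33, 39, -27, 19, 34, 18]
  39 vs smaller child 19 at index 3, swap → [-33, 19, -27, 39, 34, 18]
extract-min → returns -33:
  remove root -33; move last element 18 to root → [18, 19, -27, 39, 34]
  18 vs smaller child -27 at index 2, swap → [-27, 19, 18, 39, 34]
extract-min → returns -27:
  remove root -27; move last element 34 to root → [34, 19, 18, 39]
  34 vs smaller child 18 at index 2, swap → [18, 19, 34, 39]
insert -19:
  append -19 at index 4 → [18, 19, 34, 39, -19]
  -19 < parent 19 at index 1, swap → [18, -19, 34, 39, 19]
  -19 < parent 18 at index 0, swap → [-19, 18, 34, 39, 19]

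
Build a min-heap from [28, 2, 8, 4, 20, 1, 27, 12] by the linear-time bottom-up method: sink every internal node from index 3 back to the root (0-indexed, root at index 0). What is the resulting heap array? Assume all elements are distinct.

sift down from index 3: already satisfies heap property
sift down from index 2:
  8 vs smaller child 1 at index 5, swap → [28, 2, 1, 4, 20, 8, 27, 12]
sift down from index 1: already satisfies heap property
sift down from index 0:
  28 vs smaller child 1 at index 2, swap → [1, 2, 28, 4, 20, 8, 27, 12]
  28 vs smaller child 8 at index 5, swap → [1, 2, 8, 4, 20, 28, 27, 12]

[1, 2, 8, 4, 20, 28, 27, 12]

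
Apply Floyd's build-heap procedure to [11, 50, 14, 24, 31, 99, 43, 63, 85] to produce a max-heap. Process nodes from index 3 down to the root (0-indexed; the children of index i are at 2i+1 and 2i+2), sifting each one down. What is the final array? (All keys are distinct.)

[99, 85, 43, 63, 31, 14, 11, 50, 24]

sift down from index 3:
  24 vs larger child 85 at index 8, swap → [11, 50, 14, 85, 31, 99, 43, 63, 24]
sift down from index 2:
  14 vs larger child 99 at index 5, swap → [11, 50, 99, 85, 31, 14, 43, 63, 24]
sift down from index 1:
  50 vs larger child 85 at index 3, swap → [11, 85, 99, 50, 31, 14, 43, 63, 24]
  50 vs larger child 63 at index 7, swap → [11, 85, 99, 63, 31, 14, 43, 50, 24]
sift down from index 0:
  11 vs larger child 99 at index 2, swap → [99, 85, 11, 63, 31, 14, 43, 50, 24]
  11 vs larger child 43 at index 6, swap → [99, 85, 43, 63, 31, 14, 11, 50, 24]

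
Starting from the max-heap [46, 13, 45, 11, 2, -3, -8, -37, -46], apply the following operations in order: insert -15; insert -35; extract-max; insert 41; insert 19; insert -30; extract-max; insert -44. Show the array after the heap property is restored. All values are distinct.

[41, 13, 19, 11, 2, -3, -8, -37, -46, -15, -30, -35, -44]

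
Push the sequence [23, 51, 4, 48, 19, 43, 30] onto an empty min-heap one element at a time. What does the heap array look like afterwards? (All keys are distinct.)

Insert 23:
  append 23 at index 0 → [23] (no swap needed)
Insert 51:
  append 51 at index 1 → [23, 51] (no swap needed)
Insert 4:
  append 4 at index 2 → [23, 51, 4]
  4 < parent 23 at index 0, swap → [4, 51, 23]
Insert 48:
  append 48 at index 3 → [4, 51, 23, 48]
  48 < parent 51 at index 1, swap → [4, 48, 23, 51]
Insert 19:
  append 19 at index 4 → [4, 48, 23, 51, 19]
  19 < parent 48 at index 1, swap → [4, 19, 23, 51, 48]
Insert 43:
  append 43 at index 5 → [4, 19, 23, 51, 48, 43] (no swap needed)
Insert 30:
  append 30 at index 6 → [4, 19, 23, 51, 48, 43, 30] (no swap needed)

[4, 19, 23, 51, 48, 43, 30]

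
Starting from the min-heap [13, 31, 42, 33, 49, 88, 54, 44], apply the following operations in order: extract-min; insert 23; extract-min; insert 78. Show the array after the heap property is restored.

[31, 33, 42, 44, 49, 88, 54, 78]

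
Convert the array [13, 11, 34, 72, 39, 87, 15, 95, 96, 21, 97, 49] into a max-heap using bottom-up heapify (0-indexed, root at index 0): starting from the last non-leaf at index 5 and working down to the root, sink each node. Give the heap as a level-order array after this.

[97, 96, 87, 95, 39, 49, 15, 13, 72, 21, 11, 34]

sift down from index 5: already satisfies heap property
sift down from index 4:
  39 vs larger child 97 at index 10, swap → [13, 11, 34, 72, 97, 87, 15, 95, 96, 21, 39, 49]
sift down from index 3:
  72 vs larger child 96 at index 8, swap → [13, 11, 34, 96, 97, 87, 15, 95, 72, 21, 39, 49]
sift down from index 2:
  34 vs larger child 87 at index 5, swap → [13, 11, 87, 96, 97, 34, 15, 95, 72, 21, 39, 49]
  34 vs only child 49 at index 11, swap → [13, 11, 87, 96, 97, 49, 15, 95, 72, 21, 39, 34]
sift down from index 1:
  11 vs larger child 97 at index 4, swap → [13, 97, 87, 96, 11, 49, 15, 95, 72, 21, 39, 34]
  11 vs larger child 39 at index 10, swap → [13, 97, 87, 96, 39, 49, 15, 95, 72, 21, 11, 34]
sift down from index 0:
  13 vs larger child 97 at index 1, swap → [97, 13, 87, 96, 39, 49, 15, 95, 72, 21, 11, 34]
  13 vs larger child 96 at index 3, swap → [97, 96, 87, 13, 39, 49, 15, 95, 72, 21, 11, 34]
  13 vs larger child 95 at index 7, swap → [97, 96, 87, 95, 39, 49, 15, 13, 72, 21, 11, 34]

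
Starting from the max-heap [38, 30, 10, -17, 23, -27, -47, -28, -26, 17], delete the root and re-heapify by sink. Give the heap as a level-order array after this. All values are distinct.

[30, 23, 10, -17, 17, -27, -47, -28, -26]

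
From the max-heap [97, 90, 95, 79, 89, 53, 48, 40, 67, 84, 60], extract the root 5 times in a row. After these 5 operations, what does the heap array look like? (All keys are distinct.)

[79, 67, 60, 40, 48, 53]

extract-max #1 returns 97:
  remove root 97; move last element 60 to root → [60, 90, 95, 79, 89, 53, 48, 40, 67, 84]
  60 vs larger child 95 at index 2, swap → [95, 90, 60, 79, 89, 53, 48, 40, 67, 84]
extract-max #2 returns 95:
  remove root 95; move last element 84 to root → [84, 90, 60, 79, 89, 53, 48, 40, 67]
  84 vs larger child 90 at index 1, swap → [90, 84, 60, 79, 89, 53, 48, 40, 67]
  84 vs larger child 89 at index 4, swap → [90, 89, 60, 79, 84, 53, 48, 40, 67]
extract-max #3 returns 90:
  remove root 90; move last element 67 to root → [67, 89, 60, 79, 84, 53, 48, 40]
  67 vs larger child 89 at index 1, swap → [89, 67, 60, 79, 84, 53, 48, 40]
  67 vs larger child 84 at index 4, swap → [89, 84, 60, 79, 67, 53, 48, 40]
extract-max #4 returns 89:
  remove root 89; move last element 40 to root → [40, 84, 60, 79, 67, 53, 48]
  40 vs larger child 84 at index 1, swap → [84, 40, 60, 79, 67, 53, 48]
  40 vs larger child 79 at index 3, swap → [84, 79, 60, 40, 67, 53, 48]
extract-max #5 returns 84:
  remove root 84; move last element 48 to root → [48, 79, 60, 40, 67, 53]
  48 vs larger child 79 at index 1, swap → [79, 48, 60, 40, 67, 53]
  48 vs larger child 67 at index 4, swap → [79, 67, 60, 40, 48, 53]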